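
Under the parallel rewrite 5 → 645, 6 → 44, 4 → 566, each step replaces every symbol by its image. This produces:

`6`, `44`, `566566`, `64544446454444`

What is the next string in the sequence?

Replace each of the 14 characters of 64544446454444 in place — 44 566 645 566 566 566 566 44 566 645 566 566 566 566 — and concatenate.

4456664556656656656644566645566566566566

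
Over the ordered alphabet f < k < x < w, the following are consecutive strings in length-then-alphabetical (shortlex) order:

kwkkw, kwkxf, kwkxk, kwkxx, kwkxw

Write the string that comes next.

The successor of kwkxw increments the rightmost position that isn't already w and resets every position after it to f.

kwkwf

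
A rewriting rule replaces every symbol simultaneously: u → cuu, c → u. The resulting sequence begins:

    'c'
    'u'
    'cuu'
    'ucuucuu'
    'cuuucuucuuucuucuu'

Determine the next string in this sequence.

Replace each of the 17 characters of cuuucuucuuucuucuu in place — u cuu cuu cuu u cuu cuu u cuu cuu cuu u cuu cuu u cuu cuu — and concatenate.

ucuucuucuuucuucuuucuucuucuuucuucuuucuucuu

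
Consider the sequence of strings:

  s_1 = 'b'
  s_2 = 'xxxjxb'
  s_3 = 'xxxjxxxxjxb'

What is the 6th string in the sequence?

Each term is the previous one with xxxjx prepended.
From xxxjxxxxjxb, 3 further steps: xxxjxxxxjxb → xxxjxxxxjxxxxjxb → xxxjxxxxjxxxxjxxxxjxb → (answer).

xxxjxxxxjxxxxjxxxxjxxxxjxb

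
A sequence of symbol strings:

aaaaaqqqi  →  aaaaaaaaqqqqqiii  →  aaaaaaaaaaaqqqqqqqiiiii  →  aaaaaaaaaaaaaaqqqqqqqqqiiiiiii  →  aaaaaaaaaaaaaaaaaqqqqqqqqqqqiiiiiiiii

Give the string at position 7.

aaaaaaaaaaaaaaaaaaaaaaaqqqqqqqqqqqqqqqiiiiiiiiiiiii

The n-th term is 3n+2 a's then 2n+1 q's then 2n-1 i's (n = 1, 2, …).
For term 7, n = 7, so the run lengths are 23, 15, 13.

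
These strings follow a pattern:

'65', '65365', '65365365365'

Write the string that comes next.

Every step duplicates the string with '3' between the halves.
One more doubling of 65365365365 gives the answer.

65365365365365365365365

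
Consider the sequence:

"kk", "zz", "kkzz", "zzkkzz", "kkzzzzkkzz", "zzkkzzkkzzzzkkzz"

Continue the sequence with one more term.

kkzzzzkkzzzzkkzzkkzzzzkkzz

This is a Fibonacci-style word recurrence s(k) = s(k−2)·s(k−1): e.g. kk·zz = kkzz.
So term 7 is kkzzzzkkzz·zzkkzzkkzzzzkkzz.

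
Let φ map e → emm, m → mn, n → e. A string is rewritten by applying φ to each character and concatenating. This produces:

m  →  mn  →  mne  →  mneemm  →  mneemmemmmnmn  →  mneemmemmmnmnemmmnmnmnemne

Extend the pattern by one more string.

mneemmemmmnmnemmmnmnmnemneemmmnmnmnemnemneemmmneemm

Replace each of the 26 characters of mneemmemmmnmnemmmnmnmnemne in place — mn e emm emm mn mn emm mn mn mn e mn e emm mn mn mn e mn e mn e emm mn e emm — and concatenate.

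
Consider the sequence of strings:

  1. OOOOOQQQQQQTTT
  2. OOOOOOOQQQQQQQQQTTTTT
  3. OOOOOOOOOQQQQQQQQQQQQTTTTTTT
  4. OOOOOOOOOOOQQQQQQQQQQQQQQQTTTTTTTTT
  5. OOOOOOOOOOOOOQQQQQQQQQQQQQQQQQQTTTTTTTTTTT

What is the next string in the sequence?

Term n consists of 2n+1 O's, followed by 3n Q's, followed by 2n-1 T's, where the shown terms are n = 2, 3, 4, 5, 6.
Setting n = 7 gives 15, 21, 13 characters in each block.

OOOOOOOOOOOOOOOQQQQQQQQQQQQQQQQQQQQQTTTTTTTTTTTTT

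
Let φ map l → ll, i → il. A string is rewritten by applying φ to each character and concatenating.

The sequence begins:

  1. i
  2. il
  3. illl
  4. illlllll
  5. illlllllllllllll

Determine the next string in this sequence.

illlllllllllllllllllllllllllllll

φ(illlllllllllllll) expands symbol-by-symbol to il ll ll ll ll ll ll ll ll ll ll ll ll ll ll ll; joining the 16 pieces gives the next term.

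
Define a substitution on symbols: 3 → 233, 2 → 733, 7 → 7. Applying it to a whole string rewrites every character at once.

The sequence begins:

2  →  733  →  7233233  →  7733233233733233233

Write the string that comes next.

Replace each of the 19 characters of 7733233233733233233 in place — 7 7 233 233 733 233 233 733 233 233 7 233 233 733 233 233 733 233 233 — and concatenate.

772332337332332337332332337233233733233233733233233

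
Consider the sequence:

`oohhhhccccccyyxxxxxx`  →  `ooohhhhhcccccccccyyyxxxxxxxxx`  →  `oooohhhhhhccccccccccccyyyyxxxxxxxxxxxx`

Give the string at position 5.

Reading off run lengths: o runs 2, 3, 4; h runs 4, 5, 6; c runs 6, 9, 12; y runs 2, 3, 4; x runs 6, 9, 12 — each is linear in n, where the shown terms are n = 2, 3, 4.
For term 5, n = 6, so the run lengths are 6, 8, 18, 6, 18.

oooooohhhhhhhhccccccccccccccccccyyyyyyxxxxxxxxxxxxxxxxxx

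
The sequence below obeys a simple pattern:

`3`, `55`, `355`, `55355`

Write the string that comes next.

Each term (from the third on) is the two preceding terms concatenated in order: term 3 = 3·55 = 355.
Continuing: 355 · 55355 gives term 5.

35555355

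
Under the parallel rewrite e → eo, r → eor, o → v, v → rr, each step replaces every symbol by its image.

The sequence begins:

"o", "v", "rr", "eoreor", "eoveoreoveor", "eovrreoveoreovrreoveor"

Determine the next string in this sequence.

φ(eovrreoveoreovrreoveor) expands symbol-by-symbol to eo v rr eor eor eo v rr eo v eor eo v rr eor eor eo v rr eo v eor; joining the 22 pieces gives the next term.

eovrreoreoreovrreoveoreovrreoreoreovrreoveor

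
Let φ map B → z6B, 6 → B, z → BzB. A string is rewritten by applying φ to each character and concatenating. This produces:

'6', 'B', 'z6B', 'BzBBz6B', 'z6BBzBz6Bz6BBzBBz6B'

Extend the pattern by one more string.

Rewriting the 19 symbols of z6BBzBz6Bz6BBzBBz6B one by one yields BzB B z6B z6B BzB z6B BzB B z6B BzB B z6B z6B BzB z6B z6B BzB B z6B; concatenated:

BzBBz6Bz6BBzBz6BBzBBz6BBzBBz6Bz6BBzBz6Bz6BBzBBz6B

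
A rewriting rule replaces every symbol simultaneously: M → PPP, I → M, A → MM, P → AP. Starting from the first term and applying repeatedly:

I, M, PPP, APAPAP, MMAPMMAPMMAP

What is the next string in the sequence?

PPPPPPMMAPPPPPPPMMAPPPPPPPMMAP

Rewriting each symbol of MMAPMMAPMMAP: M→PPP, M→PPP, A→MM, P→AP, M→PPP, M→PPP, A→MM, P→AP, M→PPP, M→PPP, A→MM, P→AP, which concatenates to PPP PPP MM AP PPP PPP MM AP PPP PPP MM AP.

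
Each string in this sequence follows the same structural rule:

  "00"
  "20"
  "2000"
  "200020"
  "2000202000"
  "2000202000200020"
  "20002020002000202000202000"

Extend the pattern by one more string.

This is a Fibonacci-style word recurrence s(k) = s(k−1)·s(k−2): e.g. 20·00 = 2000.
So term 8 is 20002020002000202000202000·2000202000200020.

200020200020002020002020002000202000200020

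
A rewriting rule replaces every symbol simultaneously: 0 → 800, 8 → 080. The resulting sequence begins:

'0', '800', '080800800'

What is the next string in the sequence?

800080800080800800080800800

Apply φ to 080800800 symbol by symbol: 0→800, 8→080, 0→800, 8→080, 0→800, 0→800, 8→080, 0→800, 0→800; joined: 800 080 800 080 800 800 080 800 800.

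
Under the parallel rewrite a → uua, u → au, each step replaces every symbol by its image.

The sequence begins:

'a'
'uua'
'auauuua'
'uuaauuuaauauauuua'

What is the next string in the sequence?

Replace each of the 17 characters of uuaauuuaauauauuua in place — au au uua uua au au au uua uua au uua au uua au au au uua — and concatenate.

auauuuauuaauauauuuauuaauuuaauuuaauauauuua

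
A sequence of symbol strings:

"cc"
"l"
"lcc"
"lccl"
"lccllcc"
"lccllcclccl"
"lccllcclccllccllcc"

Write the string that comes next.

Each term (from the third on) is the previous term followed by the one before it: term 3 = l·cc = lcc.
The next term joins lccllcclccllccllcc and lccllcclccl.

lccllcclccllccllcclccllcclccl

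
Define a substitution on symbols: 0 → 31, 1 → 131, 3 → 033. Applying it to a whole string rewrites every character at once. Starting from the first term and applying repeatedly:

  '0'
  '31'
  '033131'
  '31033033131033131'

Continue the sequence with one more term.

Rewriting the 17 symbols of 31033033131033131 one by one yields 033 131 31 033 033 31 033 033 131 033 131 31 033 033 131 033 131; concatenated:

033131310330333103303313103313131033033131033131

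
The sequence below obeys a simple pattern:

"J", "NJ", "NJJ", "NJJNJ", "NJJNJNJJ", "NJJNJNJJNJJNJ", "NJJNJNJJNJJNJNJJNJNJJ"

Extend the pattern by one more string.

NJJNJNJJNJJNJNJJNJNJJNJJNJNJJNJJNJ

Each term (from the third on) is the previous term followed by the one before it: term 3 = NJ·J = NJJ.
The next term joins NJJNJNJJNJJNJNJJNJNJJ and NJJNJNJJNJJNJ.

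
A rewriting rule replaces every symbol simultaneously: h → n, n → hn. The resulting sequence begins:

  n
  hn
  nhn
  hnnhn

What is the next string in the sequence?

Expanding hnnhn: h→n, n→hn, n→hn, h→n, n→hn. Concatenated: n hn hn n hn.

nhnhnnhn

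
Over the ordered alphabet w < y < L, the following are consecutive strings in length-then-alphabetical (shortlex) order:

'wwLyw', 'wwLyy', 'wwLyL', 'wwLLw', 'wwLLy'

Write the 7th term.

Advancing 2 positions from wwLLy through wwLLy → wwLLL reaches term 7.

wywww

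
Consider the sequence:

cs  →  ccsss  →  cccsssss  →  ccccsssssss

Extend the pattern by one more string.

Term n consists of n c's, followed by 2n-1 s's (n = 1, 2, …).
For the next term, n = 5, so the run lengths are 5, 9.

cccccsssssssss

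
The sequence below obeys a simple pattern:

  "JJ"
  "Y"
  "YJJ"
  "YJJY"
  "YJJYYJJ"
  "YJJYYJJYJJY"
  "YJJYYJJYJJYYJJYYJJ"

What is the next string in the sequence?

This is a Fibonacci-style word recurrence s(k) = s(k−1)·s(k−2): e.g. Y·JJ = YJJ.
Continuing: YJJYYJJYJJYYJJYYJJ · YJJYYJJYJJY gives term 8.

YJJYYJJYJJYYJJYYJJYJJYYJJYJJY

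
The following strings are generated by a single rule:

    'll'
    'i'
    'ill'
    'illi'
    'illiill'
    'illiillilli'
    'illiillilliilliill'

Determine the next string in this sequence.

illiillilliilliillilliillilli

This is a Fibonacci-style word recurrence s(k) = s(k−1)·s(k−2): e.g. i·ll = ill.
The next term joins illiillilliilliill and illiillilli.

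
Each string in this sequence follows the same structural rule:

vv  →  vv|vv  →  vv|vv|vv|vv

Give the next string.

s(k+1) = s(k)·|·s(k) — each term doubles the last with '|' between the halves.
One more doubling of vv|vv|vv|vv gives the answer.

vv|vv|vv|vv|vv|vv|vv|vv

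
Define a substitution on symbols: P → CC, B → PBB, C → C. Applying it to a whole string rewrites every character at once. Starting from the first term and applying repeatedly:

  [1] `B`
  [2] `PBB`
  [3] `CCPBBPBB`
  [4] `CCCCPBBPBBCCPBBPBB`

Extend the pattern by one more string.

Rewriting the 18 symbols of CCCCPBBPBBCCPBBPBB one by one yields C C C C CC PBB PBB CC PBB PBB C C CC PBB PBB CC PBB PBB; concatenated:

CCCCCCPBBPBBCCPBBPBBCCCCPBBPBBCCPBBPBB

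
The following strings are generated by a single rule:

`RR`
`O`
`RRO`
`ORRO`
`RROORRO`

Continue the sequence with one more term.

ORRORROORRO

From term 3 onward, concatenate the second-to-last term with the last: RR·O = RRO, O·RRO = ORRO, …
The next term joins ORRO and RROORRO.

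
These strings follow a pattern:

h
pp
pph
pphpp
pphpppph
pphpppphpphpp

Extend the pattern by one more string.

From term 3 onward, concatenate the last term with the second-to-last: pp·h = pph, pph·pp = pphpp, …
The next term joins pphpppphpphpp and pphpppph.

pphpppphpphpppphpppph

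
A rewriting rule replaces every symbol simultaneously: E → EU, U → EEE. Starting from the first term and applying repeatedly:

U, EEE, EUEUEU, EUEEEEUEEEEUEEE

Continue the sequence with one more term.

Rewriting the 15 symbols of EUEEEEUEEEEUEEE one by one yields EU EEE EU EU EU EU EEE EU EU EU EU EEE EU EU EU; concatenated:

EUEEEEUEUEUEUEEEEUEUEUEUEEEEUEUEU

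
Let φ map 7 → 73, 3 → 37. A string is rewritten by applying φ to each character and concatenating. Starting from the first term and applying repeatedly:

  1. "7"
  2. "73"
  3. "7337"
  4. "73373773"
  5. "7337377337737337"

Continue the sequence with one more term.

Rewriting the 16 symbols of 7337377337737337 one by one yields 73 37 37 73 37 73 73 37 37 73 73 37 73 37 37 73; concatenated:

73373773377373373773733773373773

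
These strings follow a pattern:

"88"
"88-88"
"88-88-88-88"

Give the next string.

Each string is two copies of the previous one joined by '-'.
One more doubling of 88-88-88-88 gives the answer.

88-88-88-88-88-88-88-88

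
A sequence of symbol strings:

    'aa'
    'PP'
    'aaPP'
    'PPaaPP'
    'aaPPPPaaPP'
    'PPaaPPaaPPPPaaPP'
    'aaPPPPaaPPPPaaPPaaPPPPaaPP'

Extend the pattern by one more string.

Each term (from the third on) is the two preceding terms concatenated in order: term 3 = aa·PP = aaPP.
The next term joins PPaaPPaaPPPPaaPP and aaPPPPaaPPPPaaPPaaPPPPaaPP.

PPaaPPaaPPPPaaPPaaPPPPaaPPPPaaPPaaPPPPaaPP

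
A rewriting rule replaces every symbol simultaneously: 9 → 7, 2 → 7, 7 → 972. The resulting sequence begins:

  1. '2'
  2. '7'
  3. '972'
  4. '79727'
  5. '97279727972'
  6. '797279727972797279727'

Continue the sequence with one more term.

9727972797279727972797279727972797279727972

Applying the rule to each of the 21 symbols of 797279727972797279727 gives the pieces 972 7 972 7 972 7 972 7 972 7 972 7 972 7 972 7 972 7 972 7 972, which concatenate to the answer.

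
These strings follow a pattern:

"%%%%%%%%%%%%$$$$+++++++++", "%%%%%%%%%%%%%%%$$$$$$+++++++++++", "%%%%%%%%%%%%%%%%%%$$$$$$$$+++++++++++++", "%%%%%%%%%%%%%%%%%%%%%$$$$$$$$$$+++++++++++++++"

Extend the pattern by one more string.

%%%%%%%%%%%%%%%%%%%%%%%%$$$$$$$$$$$$+++++++++++++++++

The n-th term is 3n+3 %'s then 2n-2 $'s then 2n+3 +'s, where the shown terms are n = 3, 4, 5, 6.
For the next term, n = 7, so the run lengths are 24, 12, 17.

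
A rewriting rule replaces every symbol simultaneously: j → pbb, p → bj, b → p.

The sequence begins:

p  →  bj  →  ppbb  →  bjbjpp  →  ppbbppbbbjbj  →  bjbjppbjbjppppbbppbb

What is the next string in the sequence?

Replace each of the 20 characters of bjbjppbjbjppppbbppbb in place — p pbb p pbb bj bj p pbb p pbb bj bj bj bj p p bj bj p p — and concatenate.

ppbbppbbbjbjppbbppbbbjbjbjbjppbjbjpp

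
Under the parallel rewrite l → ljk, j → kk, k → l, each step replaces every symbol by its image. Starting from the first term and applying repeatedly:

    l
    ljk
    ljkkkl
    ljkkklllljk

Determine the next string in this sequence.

ljkkklllljkljkljkljkkkl

Expanding ljkkklllljk: l→ljk, j→kk, k→l, k→l, k→l, l→ljk, l→ljk, l→ljk, l→ljk, j→kk, k→l. Concatenated: ljk kk l l l ljk ljk ljk ljk kk l.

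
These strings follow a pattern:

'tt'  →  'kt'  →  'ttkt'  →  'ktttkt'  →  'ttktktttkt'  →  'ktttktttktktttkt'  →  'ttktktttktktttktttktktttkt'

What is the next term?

From term 3 onward, concatenate the second-to-last term with the last: tt·kt = ttkt, kt·ttkt = ktttkt, …
So term 8 is ktttktttktktttkt·ttktktttktktttktttktktttkt.

ktttktttktktttktttktktttktktttktttktktttkt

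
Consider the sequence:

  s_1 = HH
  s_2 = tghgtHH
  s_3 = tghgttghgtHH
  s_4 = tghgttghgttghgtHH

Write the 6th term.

The strings grow by a fixed prefix tghgt each time.
From tghgttghgttghgtHH, 2 further steps: tghgttghgttghgtHH → tghgttghgttghgttghgtHH → (answer).

tghgttghgttghgttghgttghgtHH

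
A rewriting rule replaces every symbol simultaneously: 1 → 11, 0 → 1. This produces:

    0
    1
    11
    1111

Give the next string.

11111111

Expanding 1111: 1→11, 1→11, 1→11, 1→11. Concatenated: 11 11 11 11.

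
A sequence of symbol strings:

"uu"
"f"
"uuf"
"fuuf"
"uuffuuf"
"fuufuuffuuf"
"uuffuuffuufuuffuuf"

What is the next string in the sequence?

fuufuuffuufuuffuuffuufuuffuuf

From term 3 onward, concatenate the second-to-last term with the last: uu·f = uuf, f·uuf = fuuf, …
So term 8 is fuufuuffuuf·uuffuuffuufuuffuuf.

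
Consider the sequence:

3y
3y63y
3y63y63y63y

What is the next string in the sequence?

s(k+1) = s(k)·6·s(k) — each term doubles the last with '6' between the halves.
Doubling 3y63y63y63y with '6' between the halves:

3y63y63y63y63y63y63y63y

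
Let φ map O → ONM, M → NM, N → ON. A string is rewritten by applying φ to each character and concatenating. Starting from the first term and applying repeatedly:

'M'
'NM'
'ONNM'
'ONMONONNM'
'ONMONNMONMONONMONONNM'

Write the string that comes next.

Replace each of the 21 characters of ONMONNMONMONONMONONNM in place — ONM ON NM ONM ON ON NM ONM ON NM ONM ON ONM ON NM ONM ON ONM ON ON NM — and concatenate.

ONMONNMONMONONNMONMONNMONMONONMONNMONMONONMONONNM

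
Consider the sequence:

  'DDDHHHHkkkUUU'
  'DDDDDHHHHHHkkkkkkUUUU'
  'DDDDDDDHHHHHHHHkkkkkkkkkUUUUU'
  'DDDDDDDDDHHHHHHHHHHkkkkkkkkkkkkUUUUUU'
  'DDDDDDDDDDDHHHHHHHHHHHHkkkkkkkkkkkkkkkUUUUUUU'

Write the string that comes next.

Term n consists of 2n+1 D's, followed by 2n+2 H's, followed by 3n k's, followed by n+2 U's (n = 1, 2, …).
At n = 6 the blocks have lengths 13, 14, 18, 8.

DDDDDDDDDDDDDHHHHHHHHHHHHHHkkkkkkkkkkkkkkkkkkUUUUUUUU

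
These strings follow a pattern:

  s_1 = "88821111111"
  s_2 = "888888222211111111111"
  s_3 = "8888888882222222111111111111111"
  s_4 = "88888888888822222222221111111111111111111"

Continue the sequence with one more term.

888888888888888222222222222211111111111111111111111

Each string has the form 8^{3n} 2^{3n-2} 1^{4n+3} (n = 1, 2, …).
Setting n = 5 gives 15, 13, 23 characters in each block.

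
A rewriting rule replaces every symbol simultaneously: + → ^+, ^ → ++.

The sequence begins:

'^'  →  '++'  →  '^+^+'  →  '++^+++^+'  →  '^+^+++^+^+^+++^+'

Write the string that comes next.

++^+++^+^+^+++^+++^+++^+^+^+++^+

Replace each of the 16 characters of ^+^+++^+^+^+++^+ in place — ++ ^+ ++ ^+ ^+ ^+ ++ ^+ ++ ^+ ++ ^+ ^+ ^+ ++ ^+ — and concatenate.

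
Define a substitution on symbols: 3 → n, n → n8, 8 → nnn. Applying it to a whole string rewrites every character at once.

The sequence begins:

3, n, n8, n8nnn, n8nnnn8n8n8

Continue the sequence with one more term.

n8nnnn8n8n8n8nnnn8nnnn8nnn

Apply φ to n8nnnn8n8n8 symbol by symbol: n→n8, 8→nnn, n→n8, n→n8, n→n8, n→n8, 8→nnn, n→n8, 8→nnn, n→n8, 8→nnn; joined: n8 nnn n8 n8 n8 n8 nnn n8 nnn n8 nnn.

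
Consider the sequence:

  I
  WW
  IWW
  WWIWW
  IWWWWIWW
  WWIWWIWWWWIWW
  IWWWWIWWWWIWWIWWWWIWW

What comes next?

WWIWWIWWWWIWWIWWWWIWWWWIWWIWWWWIWW

This is a Fibonacci-style word recurrence s(k) = s(k−2)·s(k−1): e.g. I·WW = IWW.
So term 8 is WWIWWIWWWWIWW·IWWWWIWWWWIWWIWWWWIWW.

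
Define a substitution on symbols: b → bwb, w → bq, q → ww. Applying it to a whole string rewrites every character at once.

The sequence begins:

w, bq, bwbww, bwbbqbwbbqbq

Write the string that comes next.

Expanding bwbbqbwbbqbq: b→bwb, w→bq, b→bwb, b→bwb, q→ww, b→bwb, w→bq, b→bwb, b→bwb, q→ww, b→bwb, q→ww. Concatenated: bwb bq bwb bwb ww bwb bq bwb bwb ww bwb ww.

bwbbqbwbbwbwwbwbbqbwbbwbwwbwbww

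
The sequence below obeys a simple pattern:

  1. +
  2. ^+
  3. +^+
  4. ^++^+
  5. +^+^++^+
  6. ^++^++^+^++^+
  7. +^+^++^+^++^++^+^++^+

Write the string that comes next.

Each term (from the third on) is the two preceding terms concatenated in order: term 3 = +·^+ = +^+.
The next term joins ^++^++^+^++^+ and +^+^++^+^++^++^+^++^+.

^++^++^+^++^++^+^++^+^++^++^+^++^+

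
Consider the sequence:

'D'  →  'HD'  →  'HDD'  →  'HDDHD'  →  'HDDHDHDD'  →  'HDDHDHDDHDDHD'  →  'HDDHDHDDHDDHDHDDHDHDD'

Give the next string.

From term 3 onward, concatenate the last term with the second-to-last: HD·D = HDD, HDD·HD = HDDHD, …
Continuing: HDDHDHDDHDDHDHDDHDHDD · HDDHDHDDHDDHD gives term 8.

HDDHDHDDHDDHDHDDHDHDDHDDHDHDDHDDHD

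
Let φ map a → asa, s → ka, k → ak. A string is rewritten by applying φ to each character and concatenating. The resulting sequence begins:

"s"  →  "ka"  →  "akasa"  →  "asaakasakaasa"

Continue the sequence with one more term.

Rewriting the 13 symbols of asaakasakaasa one by one yields asa ka asa asa ak asa ka asa ak asa asa ka asa; concatenated:

asakaasaasaakasakaasaakasaasakaasa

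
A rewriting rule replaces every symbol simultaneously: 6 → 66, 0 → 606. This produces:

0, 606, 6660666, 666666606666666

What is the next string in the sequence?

Rewriting the 15 symbols of 666666606666666 one by one yields 66 66 66 66 66 66 66 606 66 66 66 66 66 66 66; concatenated:

6666666666666660666666666666666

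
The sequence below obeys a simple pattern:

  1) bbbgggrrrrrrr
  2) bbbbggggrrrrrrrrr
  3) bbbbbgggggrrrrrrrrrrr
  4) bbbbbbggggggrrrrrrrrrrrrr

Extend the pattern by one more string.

bbbbbbbgggggggrrrrrrrrrrrrrrr

The n-th term is n b's then n g's then 2n+1 r's, where the shown terms are n = 3, 4, 5, 6.
Setting n = 7 gives 7, 7, 15 characters in each block.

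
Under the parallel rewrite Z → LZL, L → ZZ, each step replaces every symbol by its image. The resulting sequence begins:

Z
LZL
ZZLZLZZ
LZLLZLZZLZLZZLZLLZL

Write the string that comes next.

Applying the rule to each of the 19 symbols of LZLLZLZZLZLZZLZLLZL gives the pieces ZZ LZL ZZ ZZ LZL ZZ LZL LZL ZZ LZL ZZ LZL LZL ZZ LZL ZZ ZZ LZL ZZ, which concatenate to the answer.

ZZLZLZZZZLZLZZLZLLZLZZLZLZZLZLLZLZZLZLZZZZLZLZZ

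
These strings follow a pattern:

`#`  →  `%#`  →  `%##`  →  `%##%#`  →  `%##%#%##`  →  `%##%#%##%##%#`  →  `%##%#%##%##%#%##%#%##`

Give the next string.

This is a Fibonacci-style word recurrence s(k) = s(k−1)·s(k−2): e.g. %#·# = %##.
So term 8 is %##%#%##%##%#%##%#%##·%##%#%##%##%#.

%##%#%##%##%#%##%#%##%##%#%##%##%#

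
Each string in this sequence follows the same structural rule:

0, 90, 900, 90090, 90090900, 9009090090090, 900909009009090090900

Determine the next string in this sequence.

This is a Fibonacci-style word recurrence s(k) = s(k−1)·s(k−2): e.g. 90·0 = 900.
So term 8 is 900909009009090090900·9009090090090.

9009090090090900909009009090090090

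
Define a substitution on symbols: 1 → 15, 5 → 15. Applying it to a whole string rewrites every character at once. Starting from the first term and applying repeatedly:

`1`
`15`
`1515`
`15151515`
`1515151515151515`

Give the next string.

Rewriting the 16 symbols of 1515151515151515 one by one yields 15 15 15 15 15 15 15 15 15 15 15 15 15 15 15 15; concatenated:

15151515151515151515151515151515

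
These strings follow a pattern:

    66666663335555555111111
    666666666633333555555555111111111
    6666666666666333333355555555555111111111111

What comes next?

Each string has the form 6^{3n+1} 3^{2n-1} 5^{2n+3} 1^{3n}, where the shown terms are n = 2, 3, 4.
Setting n = 5 gives 16, 9, 13, 15 characters in each block.

66666666666666663333333335555555555555111111111111111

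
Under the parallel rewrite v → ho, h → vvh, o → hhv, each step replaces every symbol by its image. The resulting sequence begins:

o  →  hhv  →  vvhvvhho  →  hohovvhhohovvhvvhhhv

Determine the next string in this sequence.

vvhhhvvvhhhvhohovvhvvhhhvvvhhhvhohovvhhohovvhvvhvvhho

φ(hohovvhhohovvhvvhhhv) expands symbol-by-symbol to vvh hhv vvh hhv ho ho vvh vvh hhv vvh hhv ho ho vvh ho ho vvh vvh vvh ho; joining the 20 pieces gives the next term.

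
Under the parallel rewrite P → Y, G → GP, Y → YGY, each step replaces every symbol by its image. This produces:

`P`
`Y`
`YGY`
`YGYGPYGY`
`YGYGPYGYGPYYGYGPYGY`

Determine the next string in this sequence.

Applying the rule to each of the 19 symbols of YGYGPYGYGPYYGYGPYGY gives the pieces YGY GP YGY GP Y YGY GP YGY GP Y YGY YGY GP YGY GP Y YGY GP YGY, which concatenate to the answer.

YGYGPYGYGPYYGYGPYGYGPYYGYYGYGPYGYGPYYGYGPYGY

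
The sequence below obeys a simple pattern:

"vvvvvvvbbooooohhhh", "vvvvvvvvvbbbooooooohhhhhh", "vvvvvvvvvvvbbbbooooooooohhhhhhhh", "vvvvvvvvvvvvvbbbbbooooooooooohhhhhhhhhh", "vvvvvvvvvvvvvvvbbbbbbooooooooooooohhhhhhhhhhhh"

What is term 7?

vvvvvvvvvvvvvvvvvvvbbbbbbbbooooooooooooooooohhhhhhhhhhhhhhhh

Each string has the form v^{2n+3} b^{n} o^{2n+1} h^{2n}, where the shown terms are n = 2, 3, 4, 5, 6.
For term 7, n = 8, so the run lengths are 19, 8, 17, 16.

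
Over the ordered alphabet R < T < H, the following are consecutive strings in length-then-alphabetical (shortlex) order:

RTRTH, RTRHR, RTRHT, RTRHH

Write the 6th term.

Stepping forward 2 times from RTRHH: RTRHH → RTTRR, then the target.

RTTRT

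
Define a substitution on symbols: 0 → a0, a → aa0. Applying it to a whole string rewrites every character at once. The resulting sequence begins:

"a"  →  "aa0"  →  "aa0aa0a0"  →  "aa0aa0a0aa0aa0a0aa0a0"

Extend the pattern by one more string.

aa0aa0a0aa0aa0a0aa0a0aa0aa0a0aa0aa0a0aa0a0aa0aa0a0aa0a0

φ(aa0aa0a0aa0aa0a0aa0a0) expands symbol-by-symbol to aa0 aa0 a0 aa0 aa0 a0 aa0 a0 aa0 aa0 a0 aa0 aa0 a0 aa0 a0 aa0 aa0 a0 aa0 a0; joining the 21 pieces gives the next term.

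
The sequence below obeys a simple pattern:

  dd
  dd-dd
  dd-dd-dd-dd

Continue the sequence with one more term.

dd-dd-dd-dd-dd-dd-dd-dd

Each string is two copies of the previous one joined by '-'.
So the next term is two copies of dd-dd-dd-dd with '-' between the halves.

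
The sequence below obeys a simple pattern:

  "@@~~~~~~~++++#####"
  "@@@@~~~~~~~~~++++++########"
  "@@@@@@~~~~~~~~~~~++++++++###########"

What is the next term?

Each string has the form @^{2n-2} ~^{2n+3} +^{2n} #^{3n-1}, where the shown terms are n = 2, 3, 4.
At n = 5 the blocks have lengths 8, 13, 10, 14.

@@@@@@@@~~~~~~~~~~~~~++++++++++##############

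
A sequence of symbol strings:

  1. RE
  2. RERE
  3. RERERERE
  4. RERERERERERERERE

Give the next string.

Each string is two copies of the previous one concatenated.
Doubling RERERERERERERERE:

RERERERERERERERERERERERERERERERE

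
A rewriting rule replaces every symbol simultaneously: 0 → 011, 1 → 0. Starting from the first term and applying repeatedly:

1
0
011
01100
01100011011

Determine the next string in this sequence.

011000110110110001100

Rewriting each symbol of 01100011011: 0→011, 1→0, 1→0, 0→011, 0→011, 0→011, 1→0, 1→0, 0→011, 1→0, 1→0, which concatenates to 011 0 0 011 011 011 0 0 011 0 0.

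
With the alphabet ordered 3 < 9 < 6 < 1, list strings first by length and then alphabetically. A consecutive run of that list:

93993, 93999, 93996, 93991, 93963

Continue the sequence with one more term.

93969

The successor of 93963 increments the rightmost position that isn't already 1 and resets every position after it to 3.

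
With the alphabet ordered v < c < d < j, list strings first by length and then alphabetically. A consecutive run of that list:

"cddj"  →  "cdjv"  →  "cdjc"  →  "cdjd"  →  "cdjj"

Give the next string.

The successor of cdjj increments the rightmost position that isn't already j and resets every position after it to v.

cjvv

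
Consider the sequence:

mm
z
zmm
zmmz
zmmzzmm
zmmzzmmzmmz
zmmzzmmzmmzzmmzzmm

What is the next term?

Each term (from the third on) is the previous term followed by the one before it: term 3 = z·mm = zmm.
So term 8 is zmmzzmmzmmzzmmzzmm·zmmzzmmzmmz.

zmmzzmmzmmzzmmzzmmzmmzzmmzmmz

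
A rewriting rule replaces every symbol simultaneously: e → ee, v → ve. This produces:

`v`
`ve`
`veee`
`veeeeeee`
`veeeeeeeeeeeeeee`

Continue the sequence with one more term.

φ(veeeeeeeeeeeeeee) expands symbol-by-symbol to ve ee ee ee ee ee ee ee ee ee ee ee ee ee ee ee; joining the 16 pieces gives the next term.

veeeeeeeeeeeeeeeeeeeeeeeeeeeeeee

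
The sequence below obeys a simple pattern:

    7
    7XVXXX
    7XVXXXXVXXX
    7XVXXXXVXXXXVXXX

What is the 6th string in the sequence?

Every step adds XVXXX to the end: s(k+1) = s(k)·XVXXX.
From 7XVXXXXVXXXXVXXX, 2 further steps: 7XVXXXXVXXXXVXXX → 7XVXXXXVXXXXVXXXXVXXX → (answer).

7XVXXXXVXXXXVXXXXVXXXXVXXX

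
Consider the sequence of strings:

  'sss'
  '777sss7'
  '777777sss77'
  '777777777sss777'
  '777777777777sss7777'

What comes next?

s(k+1) = 777·s(k)·7, so each term gains 777 as a prefix and 7 as a suffix.
One more step from 777777777777sss7777 gives the answer.

777777777777777sss77777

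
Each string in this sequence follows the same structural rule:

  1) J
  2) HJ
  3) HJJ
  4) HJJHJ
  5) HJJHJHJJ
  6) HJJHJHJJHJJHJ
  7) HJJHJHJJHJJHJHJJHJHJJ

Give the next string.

This is a Fibonacci-style word recurrence s(k) = s(k−1)·s(k−2): e.g. HJ·J = HJJ.
So term 8 is HJJHJHJJHJJHJHJJHJHJJ·HJJHJHJJHJJHJ.

HJJHJHJJHJJHJHJJHJHJJHJJHJHJJHJJHJ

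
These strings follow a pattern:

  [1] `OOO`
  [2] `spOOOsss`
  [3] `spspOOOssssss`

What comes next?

spspspOOOsssssssss

s(k+1) = sp·s(k)·sss, so each term gains sp as a prefix and sss as a suffix.
So the next term is sp·spspOOOssssss·sss.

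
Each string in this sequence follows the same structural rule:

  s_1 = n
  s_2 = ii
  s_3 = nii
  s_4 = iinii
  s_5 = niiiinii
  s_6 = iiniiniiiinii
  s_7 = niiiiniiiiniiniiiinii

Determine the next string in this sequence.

iiniiniiiiniiniiiiniiiiniiniiiinii

Each term (from the third on) is the two preceding terms concatenated in order: term 3 = n·ii = nii.
Continuing: iiniiniiiinii · niiiiniiiiniiniiiinii gives term 8.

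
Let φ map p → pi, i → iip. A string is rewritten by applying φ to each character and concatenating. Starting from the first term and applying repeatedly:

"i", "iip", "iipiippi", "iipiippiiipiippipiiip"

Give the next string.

iipiippiiipiippipiiipiipiippiiipiippipiiippiiipiipiippi

φ(iipiippiiipiippipiiip) expands symbol-by-symbol to iip iip pi iip iip pi pi iip iip iip pi iip iip pi pi iip pi iip iip iip pi; joining the 21 pieces gives the next term.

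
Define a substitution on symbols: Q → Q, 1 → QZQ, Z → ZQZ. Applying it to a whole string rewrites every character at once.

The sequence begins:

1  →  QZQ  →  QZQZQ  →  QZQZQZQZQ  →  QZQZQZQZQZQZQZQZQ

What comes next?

Applying the rule to each of the 17 symbols of QZQZQZQZQZQZQZQZQ gives the pieces Q ZQZ Q ZQZ Q ZQZ Q ZQZ Q ZQZ Q ZQZ Q ZQZ Q ZQZ Q, which concatenate to the answer.

QZQZQZQZQZQZQZQZQZQZQZQZQZQZQZQZQ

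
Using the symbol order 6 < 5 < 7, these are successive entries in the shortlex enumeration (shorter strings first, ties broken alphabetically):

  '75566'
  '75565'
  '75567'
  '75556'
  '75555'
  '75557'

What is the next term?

The successor of 75557 increments the rightmost position that isn't already 7 and resets every position after it to 6.

75576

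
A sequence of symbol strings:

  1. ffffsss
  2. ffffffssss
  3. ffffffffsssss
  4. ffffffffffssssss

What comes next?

ffffffffffffsssssss

Each string has the form f^{2n} s^{n+1}, where the shown terms are n = 2, 3, 4, 5.
At n = 6 the blocks have lengths 12, 7.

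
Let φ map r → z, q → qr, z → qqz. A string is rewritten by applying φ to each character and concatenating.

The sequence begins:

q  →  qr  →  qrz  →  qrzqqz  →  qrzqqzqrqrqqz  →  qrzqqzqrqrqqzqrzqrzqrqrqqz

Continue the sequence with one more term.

Applying the rule to each of the 26 symbols of qrzqqzqrqrqqzqrzqrzqrqrqqz gives the pieces qr z qqz qr qr qqz qr z qr z qr qr qqz qr z qqz qr z qqz qr z qr z qr qr qqz, which concatenate to the answer.

qrzqqzqrqrqqzqrzqrzqrqrqqzqrzqqzqrzqqzqrzqrzqrqrqqz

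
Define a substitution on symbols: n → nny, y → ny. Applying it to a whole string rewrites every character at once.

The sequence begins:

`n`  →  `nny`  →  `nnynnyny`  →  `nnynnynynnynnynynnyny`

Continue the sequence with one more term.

φ(nnynnynynnynnynynnyny) expands symbol-by-symbol to nny nny ny nny nny ny nny ny nny nny ny nny nny ny nny ny nny nny ny nny ny; joining the 21 pieces gives the next term.

nnynnynynnynnynynnynynnynnynynnynnynynnynynnynnynynnyny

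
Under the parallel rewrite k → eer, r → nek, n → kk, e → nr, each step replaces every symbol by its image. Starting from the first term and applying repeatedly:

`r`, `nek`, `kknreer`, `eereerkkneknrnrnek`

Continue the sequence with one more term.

nrnrneknrnrnekeereerkknreerkknekkknekkknreer

φ(eereerkkneknrnrnek) expands symbol-by-symbol to nr nr nek nr nr nek eer eer kk nr eer kk nek kk nek kk nr eer; joining the 18 pieces gives the next term.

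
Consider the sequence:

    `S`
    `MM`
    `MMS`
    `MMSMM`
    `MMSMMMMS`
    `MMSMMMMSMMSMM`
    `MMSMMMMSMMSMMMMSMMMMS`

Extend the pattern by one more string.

This is a Fibonacci-style word recurrence s(k) = s(k−1)·s(k−2): e.g. MM·S = MMS.
So term 8 is MMSMMMMSMMSMMMMSMMMMS·MMSMMMMSMMSMM.

MMSMMMMSMMSMMMMSMMMMSMMSMMMMSMMSMM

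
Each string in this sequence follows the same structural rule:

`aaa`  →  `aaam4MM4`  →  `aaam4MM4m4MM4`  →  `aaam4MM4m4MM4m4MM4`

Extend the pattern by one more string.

aaam4MM4m4MM4m4MM4m4MM4

Every step adds m4MM4 to the end: s(k+1) = s(k)·m4MM4.
So the next term is aaam4MM4m4MM4m4MM4·m4MM4.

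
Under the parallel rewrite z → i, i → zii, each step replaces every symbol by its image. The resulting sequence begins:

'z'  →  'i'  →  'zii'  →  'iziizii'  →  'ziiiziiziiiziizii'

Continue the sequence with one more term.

iziiziiziiiziiziiiziiziiziiiziiziiiziizii

φ(ziiiziiziiiziizii) expands symbol-by-symbol to i zii zii zii i zii zii i zii zii zii i zii zii i zii zii; joining the 17 pieces gives the next term.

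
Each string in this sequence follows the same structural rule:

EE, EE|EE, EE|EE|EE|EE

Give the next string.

Each string is two copies of the previous one joined by '|'.
So the next term is two copies of EE|EE|EE|EE with '|' between the halves.

EE|EE|EE|EE|EE|EE|EE|EE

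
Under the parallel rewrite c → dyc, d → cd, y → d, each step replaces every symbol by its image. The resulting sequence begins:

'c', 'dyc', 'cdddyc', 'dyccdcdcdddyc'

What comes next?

cdddycdyccddyccddyccdcdcdddyc

Applying the rule to each of the 13 symbols of dyccdcdcdddyc gives the pieces cd d dyc dyc cd dyc cd dyc cd cd cd d dyc, which concatenate to the answer.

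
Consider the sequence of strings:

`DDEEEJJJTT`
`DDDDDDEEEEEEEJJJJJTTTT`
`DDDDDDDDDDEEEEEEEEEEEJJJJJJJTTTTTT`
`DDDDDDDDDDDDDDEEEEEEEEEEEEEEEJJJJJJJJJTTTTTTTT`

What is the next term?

DDDDDDDDDDDDDDDDDDEEEEEEEEEEEEEEEEEEEJJJJJJJJJJJTTTTTTTTTT

The n-th term is 4n-2 D's then 4n-1 E's then 2n+1 J's then 2n T's (n = 1, 2, …).
At n = 5 the blocks have lengths 18, 19, 11, 10.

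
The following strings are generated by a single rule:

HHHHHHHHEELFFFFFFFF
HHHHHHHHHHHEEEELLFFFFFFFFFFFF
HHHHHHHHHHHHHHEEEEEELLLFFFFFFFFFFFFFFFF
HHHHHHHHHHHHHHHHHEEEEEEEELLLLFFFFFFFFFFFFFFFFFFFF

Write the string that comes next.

HHHHHHHHHHHHHHHHHHHHEEEEEEEEEELLLLLFFFFFFFFFFFFFFFFFFFFFFFF

Reading off run lengths: H runs 8, 11, 14, 17; E runs 2, 4, 6, 8; L runs 1, 2, 3, 4; F runs 8, 12, 16, 20 — each is linear in n, where the shown terms are n = 2, 3, 4, 5.
At n = 6 the blocks have lengths 20, 10, 5, 24.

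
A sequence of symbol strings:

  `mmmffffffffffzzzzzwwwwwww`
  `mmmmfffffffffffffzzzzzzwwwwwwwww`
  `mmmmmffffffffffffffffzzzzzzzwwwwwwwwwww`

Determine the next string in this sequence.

mmmmmmfffffffffffffffffffzzzzzzzzwwwwwwwwwwwww

Reading off run lengths: m runs 3, 4, 5; f runs 10, 13, 16; z runs 5, 6, 7; w runs 7, 9, 11 — each is linear in n, where the shown terms are n = 3, 4, 5.
Setting n = 6 gives 6, 19, 8, 13 characters in each block.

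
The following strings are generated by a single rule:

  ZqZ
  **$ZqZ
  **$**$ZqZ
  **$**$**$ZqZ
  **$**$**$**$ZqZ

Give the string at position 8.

**$**$**$**$**$**$**$ZqZ

Each term is the previous one with **$ prepended.
From **$**$**$**$ZqZ, 3 further steps: **$**$**$**$ZqZ → **$**$**$**$**$ZqZ → **$**$**$**$**$**$ZqZ → (answer).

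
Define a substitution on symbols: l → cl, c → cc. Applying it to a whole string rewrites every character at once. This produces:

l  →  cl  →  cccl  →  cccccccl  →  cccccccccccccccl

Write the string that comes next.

Applying the rule to each of the 16 symbols of cccccccccccccccl gives the pieces cc cc cc cc cc cc cc cc cc cc cc cc cc cc cc cl, which concatenate to the answer.

cccccccccccccccccccccccccccccccl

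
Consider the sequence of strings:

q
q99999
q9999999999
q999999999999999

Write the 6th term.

Each term is the previous one with 99999 appended.
From q999999999999999, 2 further steps: q999999999999999 → q99999999999999999999 → (answer).

q9999999999999999999999999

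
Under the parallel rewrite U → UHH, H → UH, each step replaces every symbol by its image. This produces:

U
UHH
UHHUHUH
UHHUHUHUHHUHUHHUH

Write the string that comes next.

φ(UHHUHUHUHHUHUHHUH) expands symbol-by-symbol to UHH UH UH UHH UH UHH UH UHH UH UH UHH UH UHH UH UH UHH UH; joining the 17 pieces gives the next term.

UHHUHUHUHHUHUHHUHUHHUHUHUHHUHUHHUHUHUHHUH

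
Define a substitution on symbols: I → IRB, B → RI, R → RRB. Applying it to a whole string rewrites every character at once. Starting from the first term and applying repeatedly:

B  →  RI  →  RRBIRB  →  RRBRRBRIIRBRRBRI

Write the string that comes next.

φ(RRBRRBRIIRBRRBRI) expands symbol-by-symbol to RRB RRB RI RRB RRB RI RRB IRB IRB RRB RI RRB RRB RI RRB IRB; joining the 16 pieces gives the next term.

RRBRRBRIRRBRRBRIRRBIRBIRBRRBRIRRBRRBRIRRBIRB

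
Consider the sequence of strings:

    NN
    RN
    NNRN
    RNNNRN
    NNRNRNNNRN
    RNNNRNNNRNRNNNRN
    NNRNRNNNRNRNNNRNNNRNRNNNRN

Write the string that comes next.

From term 3 onward, concatenate the second-to-last term with the last: NN·RN = NNRN, RN·NNRN = RNNNRN, …
Continuing: RNNNRNNNRNRNNNRN · NNRNRNNNRNRNNNRNNNRNRNNNRN gives term 8.

RNNNRNNNRNRNNNRNNNRNRNNNRNRNNNRNNNRNRNNNRN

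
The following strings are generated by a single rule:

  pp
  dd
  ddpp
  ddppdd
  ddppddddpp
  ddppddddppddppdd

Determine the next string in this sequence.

From term 3 onward, concatenate the last term with the second-to-last: dd·pp = ddpp, ddpp·dd = ddppdd, …
So term 7 is ddppddddppddppdd·ddppddddpp.

ddppddddppddppddddppddddpp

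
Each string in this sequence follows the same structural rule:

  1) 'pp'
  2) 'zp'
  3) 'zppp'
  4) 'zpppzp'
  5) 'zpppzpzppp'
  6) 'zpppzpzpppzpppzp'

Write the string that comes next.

zpppzpzpppzpppzpzpppzpzppp

This is a Fibonacci-style word recurrence s(k) = s(k−1)·s(k−2): e.g. zp·pp = zppp.
The next term joins zpppzpzpppzpppzp and zpppzpzppp.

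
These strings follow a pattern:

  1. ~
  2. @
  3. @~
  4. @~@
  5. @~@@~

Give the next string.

@~@@~@~@

Each term (from the third on) is the previous term followed by the one before it: term 3 = @·~ = @~.
Continuing: @~@@~ · @~@ gives term 6.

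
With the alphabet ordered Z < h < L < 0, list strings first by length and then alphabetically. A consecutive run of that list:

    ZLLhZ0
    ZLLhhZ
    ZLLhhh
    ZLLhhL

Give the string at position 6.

Stepping forward 2 times from ZLLhhL: ZLLhhL → ZLLhh0, then the target.

ZLLhLZ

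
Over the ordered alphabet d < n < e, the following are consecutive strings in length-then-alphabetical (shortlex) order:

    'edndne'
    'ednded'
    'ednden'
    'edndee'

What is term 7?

Advancing 3 positions from edndee through edndee → ednndd → ednndn reaches term 7.

ednnde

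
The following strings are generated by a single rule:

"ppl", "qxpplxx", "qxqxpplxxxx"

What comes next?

Each term wraps the previous one in qx on the left and xx on the right.
Applying this once more to qxqxpplxxxx:

qxqxqxpplxxxxxx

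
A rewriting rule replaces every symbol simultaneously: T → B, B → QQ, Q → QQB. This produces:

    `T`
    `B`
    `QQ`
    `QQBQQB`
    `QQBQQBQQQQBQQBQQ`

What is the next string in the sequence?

QQBQQBQQQQBQQBQQQQBQQBQQBQQBQQQQBQQBQQQQBQQB

φ(QQBQQBQQQQBQQBQQ) expands symbol-by-symbol to QQB QQB QQ QQB QQB QQ QQB QQB QQB QQB QQ QQB QQB QQ QQB QQB; joining the 16 pieces gives the next term.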